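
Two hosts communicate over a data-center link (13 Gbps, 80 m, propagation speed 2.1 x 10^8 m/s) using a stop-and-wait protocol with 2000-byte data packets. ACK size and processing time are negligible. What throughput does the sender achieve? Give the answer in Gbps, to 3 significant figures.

8.03 Gbps

t_tx = L/R = 16000/13000000000 = 1.23077e-06 s.
t_prop = 80/210000000 = 3.80952e-07 s; RTT = 7.61905e-07 s.
Cycle = t_tx + RTT = 1.99267e-06 s.
Throughput = L / cycle = 16000 / 1.99267e-06 = 8.03 Gbps.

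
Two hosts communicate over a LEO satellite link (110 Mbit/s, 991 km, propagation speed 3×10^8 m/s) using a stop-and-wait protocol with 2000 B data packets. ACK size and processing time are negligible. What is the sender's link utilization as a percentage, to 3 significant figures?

2.15 %

t_tx = L/R = 16000/110000000 = 0.000145455 s.
t_prop = 991000/300000000 = 0.00330333 s; RTT = 0.00660667 s.
Cycle = t_tx + RTT = 0.00675212 s.
Utilization = t_tx / cycle = 0.000145455/0.00675212 = 2.15 %.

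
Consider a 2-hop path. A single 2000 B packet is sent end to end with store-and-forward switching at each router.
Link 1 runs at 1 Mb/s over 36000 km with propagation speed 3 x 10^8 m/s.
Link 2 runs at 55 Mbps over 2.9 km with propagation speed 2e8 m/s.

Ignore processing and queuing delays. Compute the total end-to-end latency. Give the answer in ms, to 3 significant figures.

L = 2000 × 8 = 16000 bits.
Transmission delays (L/R per hop): 16, 0.290909 ms; sum = 16.2909 ms.
Propagation delays (d/s per hop): 120, 0.0145 ms; sum = 120.015 ms.
End-to-end = 136 ms.

136 ms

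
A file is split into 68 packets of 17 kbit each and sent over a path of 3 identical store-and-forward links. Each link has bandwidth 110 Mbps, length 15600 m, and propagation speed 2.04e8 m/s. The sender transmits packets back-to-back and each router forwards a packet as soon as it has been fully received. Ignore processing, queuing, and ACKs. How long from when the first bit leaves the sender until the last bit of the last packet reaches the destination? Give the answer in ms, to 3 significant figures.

Per-hop transmission t_tx = L/R = 17000/110000000 = 0.154545 ms.
Per-hop propagation t_prop = 15600/204000000 = 0.0764706 ms.
Pipeline fill: first packet needs 3·t_tx to clear all hops; remaining 67 packets each add one t_tx.
Total = (3+68-1)·t_tx + 3·t_prop = 70·0.154545 + 3·0.0764706 = 11.0 ms.

11.0 ms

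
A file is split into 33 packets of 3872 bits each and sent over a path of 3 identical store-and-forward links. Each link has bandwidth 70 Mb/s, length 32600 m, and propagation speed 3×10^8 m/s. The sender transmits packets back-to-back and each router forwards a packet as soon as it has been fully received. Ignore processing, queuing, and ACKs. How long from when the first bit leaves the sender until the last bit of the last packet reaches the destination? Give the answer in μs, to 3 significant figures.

Per-hop transmission t_tx = L/R = 3872/70000000 = 55.3143 μs.
Per-hop propagation t_prop = 32600/300000000 = 108.667 μs.
Pipeline fill: first packet needs 3·t_tx to clear all hops; remaining 32 packets each add one t_tx.
Total = (3+33-1)·t_tx + 3·t_prop = 35·55.3143 + 3·108.667 = 2260 μs.

2260 μs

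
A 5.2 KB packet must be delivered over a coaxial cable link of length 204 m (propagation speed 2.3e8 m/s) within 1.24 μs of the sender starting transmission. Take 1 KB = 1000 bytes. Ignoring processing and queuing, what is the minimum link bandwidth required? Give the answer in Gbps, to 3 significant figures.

L = 41600 bits.
Propagation delay = 204 / 2.3e+08 = 0.886957 μs.
Transmission budget = 1.24 − 0.886957 = 0.353043 μs.
R ≥ L / t_tx = 41600 bits / 3.53043e-07 s = 118 Gbps.

118 Gbps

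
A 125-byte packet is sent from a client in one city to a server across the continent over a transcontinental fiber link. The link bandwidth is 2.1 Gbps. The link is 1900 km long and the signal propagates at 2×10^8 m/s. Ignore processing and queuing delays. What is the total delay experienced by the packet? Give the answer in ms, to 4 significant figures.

L = 125 × 8 = 1000 bits.
Transmission delay = L/R = 1000 / 2100000000 = 0.00047619 ms.
Propagation delay = d/s = 1900000 m / 200000000 m/s = 9.5 ms.
Total = 9.500 ms.

9.500 ms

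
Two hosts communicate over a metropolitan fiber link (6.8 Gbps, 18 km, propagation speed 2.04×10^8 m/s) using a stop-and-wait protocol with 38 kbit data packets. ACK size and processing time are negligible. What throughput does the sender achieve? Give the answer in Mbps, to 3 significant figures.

209 Mbps

t_tx = L/R = 38000/6800000000 = 5.58824e-06 s.
t_prop = 18000/204000000 = 8.82353e-05 s; RTT = 0.000176471 s.
Cycle = t_tx + RTT = 0.000182059 s.
Throughput = L / cycle = 38000 / 0.000182059 = 209 Mbps.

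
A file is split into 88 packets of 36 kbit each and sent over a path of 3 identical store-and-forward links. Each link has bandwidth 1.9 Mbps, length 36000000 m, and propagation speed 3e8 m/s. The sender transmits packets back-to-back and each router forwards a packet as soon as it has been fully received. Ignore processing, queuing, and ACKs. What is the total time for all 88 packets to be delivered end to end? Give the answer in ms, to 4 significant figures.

Per-hop transmission t_tx = L/R = 36000/1900000 = 18.9474 ms.
Per-hop propagation t_prop = 36000000/300000000 = 120 ms.
Pipeline fill: first packet needs 3·t_tx to clear all hops; remaining 87 packets each add one t_tx.
Total = (3+88-1)·t_tx + 3·t_prop = 90·18.9474 + 3·120 = 2065 ms.

2065 ms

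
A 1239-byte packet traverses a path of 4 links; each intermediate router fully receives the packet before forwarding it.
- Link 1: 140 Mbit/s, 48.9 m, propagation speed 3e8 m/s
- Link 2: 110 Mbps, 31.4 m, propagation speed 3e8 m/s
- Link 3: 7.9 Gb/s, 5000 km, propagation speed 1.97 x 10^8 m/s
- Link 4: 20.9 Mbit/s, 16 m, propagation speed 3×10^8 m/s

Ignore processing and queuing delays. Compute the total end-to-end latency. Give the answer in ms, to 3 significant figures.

26.0 ms

L = 1239 × 8 = 9912 bits.
Transmission delays (L/R per hop): 0.0708, 0.0901091, 0.00125468, 0.474258 ms; sum = 0.636422 ms.
Propagation delays (d/s per hop): 0.000163, 0.000104667, 25.3807, 5.33333e-05 ms; sum = 25.381 ms.
End-to-end = 26.0 ms.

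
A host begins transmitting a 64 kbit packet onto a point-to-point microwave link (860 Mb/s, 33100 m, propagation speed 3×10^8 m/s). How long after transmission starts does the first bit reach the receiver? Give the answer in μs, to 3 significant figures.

First bit experiences only propagation delay: d/s = 33100/300000000 = 110 μs.

110 μs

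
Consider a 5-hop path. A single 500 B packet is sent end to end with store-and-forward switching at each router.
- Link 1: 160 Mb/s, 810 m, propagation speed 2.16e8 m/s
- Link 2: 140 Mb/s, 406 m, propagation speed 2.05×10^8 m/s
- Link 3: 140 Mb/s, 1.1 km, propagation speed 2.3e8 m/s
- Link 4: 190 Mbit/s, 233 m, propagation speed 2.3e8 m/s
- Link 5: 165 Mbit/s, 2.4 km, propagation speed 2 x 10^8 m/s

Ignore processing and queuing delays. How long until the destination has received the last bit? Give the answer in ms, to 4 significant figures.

0.1510 ms

L = 500 × 8 = 4000 bits.
Transmission delays (L/R per hop): 0.025, 0.0285714, 0.0285714, 0.0210526, 0.0242424 ms; sum = 0.127438 ms.
Propagation delays (d/s per hop): 0.00375, 0.00198049, 0.00478261, 0.00101304, 0.012 ms; sum = 0.0235261 ms.
End-to-end = 0.1510 ms.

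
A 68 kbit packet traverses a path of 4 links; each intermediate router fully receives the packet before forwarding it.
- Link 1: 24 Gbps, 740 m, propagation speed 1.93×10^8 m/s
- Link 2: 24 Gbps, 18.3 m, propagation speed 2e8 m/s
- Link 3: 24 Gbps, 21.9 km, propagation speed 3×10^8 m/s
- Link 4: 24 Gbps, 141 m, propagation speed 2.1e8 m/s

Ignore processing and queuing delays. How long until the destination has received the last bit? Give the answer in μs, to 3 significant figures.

L = 68000 bits.
Transmission delay per hop = L/R = 68000/24000000000 = 2.83333 μs; 4 hops → 11.3333 μs.
Propagation delays (d/s per hop): 3.8342, 0.0915, 73, 0.671429 μs; sum = 77.5971 μs.
End-to-end = 88.9 μs.

88.9 μs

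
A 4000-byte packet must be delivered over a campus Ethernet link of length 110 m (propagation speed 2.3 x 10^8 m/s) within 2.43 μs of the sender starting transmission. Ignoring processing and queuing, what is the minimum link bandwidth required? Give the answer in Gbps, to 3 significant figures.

L = 32000 bits.
Propagation delay = 110 / 2.3e+08 = 0.478261 μs.
Transmission budget = 2.43 − 0.478261 = 1.95174 μs.
R ≥ L / t_tx = 32000 bits / 1.95174e-06 s = 16.4 Gbps.

16.4 Gbps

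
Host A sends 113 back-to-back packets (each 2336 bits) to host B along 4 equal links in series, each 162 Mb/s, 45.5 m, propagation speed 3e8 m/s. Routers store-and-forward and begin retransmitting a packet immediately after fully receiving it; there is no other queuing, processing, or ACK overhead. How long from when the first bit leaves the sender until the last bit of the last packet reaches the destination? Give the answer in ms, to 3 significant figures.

Per-hop transmission t_tx = L/R = 2336/162000000 = 0.0144198 ms.
Per-hop propagation t_prop = 45.5/300000000 = 0.000151667 ms.
Pipeline fill: first packet needs 4·t_tx to clear all hops; remaining 112 packets each add one t_tx.
Total = (4+113-1)·t_tx + 4·t_prop = 116·0.0144198 + 4·0.000151667 = 1.67 ms.

1.67 ms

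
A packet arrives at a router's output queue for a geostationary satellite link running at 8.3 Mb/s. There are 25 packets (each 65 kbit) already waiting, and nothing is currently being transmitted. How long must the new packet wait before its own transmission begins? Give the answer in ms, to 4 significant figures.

Each queued packet: L/R = 65000/8.3e+06 = 7.83133 ms.
25 queued → 195.783 ms.
Queuing delay = 195.8 ms.

195.8 ms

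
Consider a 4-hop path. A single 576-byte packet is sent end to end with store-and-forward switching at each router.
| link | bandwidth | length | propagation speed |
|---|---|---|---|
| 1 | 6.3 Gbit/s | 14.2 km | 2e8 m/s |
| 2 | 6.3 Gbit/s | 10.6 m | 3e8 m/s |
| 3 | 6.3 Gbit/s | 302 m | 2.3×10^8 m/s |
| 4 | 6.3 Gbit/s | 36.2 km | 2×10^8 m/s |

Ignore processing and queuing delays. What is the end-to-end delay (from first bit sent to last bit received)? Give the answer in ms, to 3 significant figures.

L = 576 × 8 = 4608 bits.
Transmission delay per hop = L/R = 4608/6300000000 = 0.000731429 ms; 4 hops → 0.00292571 ms.
Propagation delays (d/s per hop): 0.071, 3.53333e-05, 0.00131304, 0.181 ms; sum = 0.253348 ms.
End-to-end = 0.256 ms.

0.256 ms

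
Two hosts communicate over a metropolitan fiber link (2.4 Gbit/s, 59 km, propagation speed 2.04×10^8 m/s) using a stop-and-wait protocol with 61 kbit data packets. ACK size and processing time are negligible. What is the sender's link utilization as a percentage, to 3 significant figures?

4.21 %

t_tx = L/R = 61000/2400000000 = 2.54167e-05 s.
t_prop = 59000/204000000 = 0.000289216 s; RTT = 0.000578431 s.
Cycle = t_tx + RTT = 0.000603848 s.
Utilization = t_tx / cycle = 2.54167e-05/0.000603848 = 4.21 %.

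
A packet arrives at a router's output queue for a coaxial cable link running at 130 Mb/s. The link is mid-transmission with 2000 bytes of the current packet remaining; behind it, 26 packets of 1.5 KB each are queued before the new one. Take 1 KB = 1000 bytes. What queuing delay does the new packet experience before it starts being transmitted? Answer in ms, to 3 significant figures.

2.52 ms

Each queued packet: L/R = 12000/130000000 = 0.0923077 ms.
26 queued → 2.4 ms.
Plus remaining 16000 bits of current packet: 0.123077 ms.
Queuing delay = 2.52 ms.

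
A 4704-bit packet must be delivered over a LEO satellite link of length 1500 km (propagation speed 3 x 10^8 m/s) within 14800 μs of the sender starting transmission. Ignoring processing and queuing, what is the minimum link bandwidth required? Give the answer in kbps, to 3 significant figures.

480 kbps

Propagation delay = 1500000 / 300000000 = 5000 μs.
Transmission budget = 14800 − 5000 = 9800 μs.
R ≥ L / t_tx = 4704 bits / 0.0098 s = 480 kbps.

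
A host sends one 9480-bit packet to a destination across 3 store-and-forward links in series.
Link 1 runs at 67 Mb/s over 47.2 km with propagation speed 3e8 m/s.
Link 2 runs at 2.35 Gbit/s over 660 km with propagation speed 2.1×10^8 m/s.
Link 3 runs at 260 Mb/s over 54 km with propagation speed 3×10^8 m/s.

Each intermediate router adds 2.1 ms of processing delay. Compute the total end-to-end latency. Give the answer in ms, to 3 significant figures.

7.86 ms

Transmission delays (L/R per hop): 0.141493, 0.00403404, 0.0364615 ms; sum = 0.181988 ms.
Propagation delays (d/s per hop): 0.157333, 3.14286, 0.18 ms; sum = 3.48019 ms.
Processing at 2 router(s): 2 × 2.1 ms = 4.2 ms.
End-to-end = 7.86 ms.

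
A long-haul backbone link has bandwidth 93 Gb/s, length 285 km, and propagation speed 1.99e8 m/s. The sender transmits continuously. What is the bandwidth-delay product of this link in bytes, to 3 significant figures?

Propagation delay = 285000 / 199000000 = 0.00143216 s.
BDP = R × t_prop = 93000000000 × 0.00143216 = 133191000 bits.
In bytes: 133191000/8 = 16600000 bytes.

16600000 bytes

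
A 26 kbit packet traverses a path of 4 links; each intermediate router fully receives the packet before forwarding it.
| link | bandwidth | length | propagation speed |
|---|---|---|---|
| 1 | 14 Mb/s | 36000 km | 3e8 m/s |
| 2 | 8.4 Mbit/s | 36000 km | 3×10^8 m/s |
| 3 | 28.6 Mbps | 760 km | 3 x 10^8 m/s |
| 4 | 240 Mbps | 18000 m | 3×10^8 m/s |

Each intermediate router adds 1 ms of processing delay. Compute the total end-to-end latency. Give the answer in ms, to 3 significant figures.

252 ms

L = 26000 bits.
Transmission delays (L/R per hop): 1.85714, 3.09524, 0.909091, 0.108333 ms; sum = 5.96981 ms.
Propagation delays (d/s per hop): 120, 120, 2.53333, 0.06 ms; sum = 242.593 ms.
Processing at 3 router(s): 3 × 1 ms = 3 ms.
End-to-end = 252 ms.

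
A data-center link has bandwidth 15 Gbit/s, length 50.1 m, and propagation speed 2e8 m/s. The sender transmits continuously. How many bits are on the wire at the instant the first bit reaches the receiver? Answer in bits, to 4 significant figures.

Propagation delay = 50.1 / 200000000 = 2.505e-07 s.
BDP = R × t_prop = 15000000000 × 2.505e-07 = 3757.5 bits.

3758 bits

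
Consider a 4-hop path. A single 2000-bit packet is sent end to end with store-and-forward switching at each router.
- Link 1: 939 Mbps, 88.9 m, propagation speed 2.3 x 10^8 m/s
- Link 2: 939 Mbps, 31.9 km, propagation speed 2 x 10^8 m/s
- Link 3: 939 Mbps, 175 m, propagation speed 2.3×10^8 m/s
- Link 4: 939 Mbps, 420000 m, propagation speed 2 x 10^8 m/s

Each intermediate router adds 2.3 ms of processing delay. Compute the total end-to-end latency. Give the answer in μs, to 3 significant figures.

Transmission delay per hop = L/R = 2000/939000000 = 2.12993 μs; 4 hops → 8.5197 μs.
Propagation delays (d/s per hop): 0.386522, 159.5, 0.76087, 2100 μs; sum = 2260.65 μs.
Processing at 3 router(s): 3 × 2.3 ms = 6900 μs.
End-to-end = 9170 μs.

9170 μs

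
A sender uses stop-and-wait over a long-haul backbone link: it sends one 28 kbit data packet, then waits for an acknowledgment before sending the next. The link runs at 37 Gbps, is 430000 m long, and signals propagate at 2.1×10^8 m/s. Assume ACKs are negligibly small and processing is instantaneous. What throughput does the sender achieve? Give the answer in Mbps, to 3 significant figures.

t_tx = L/R = 28000/37000000000 = 7.56757e-07 s.
t_prop = 430000/210000000 = 0.00204762 s; RTT = 0.00409524 s.
Cycle = t_tx + RTT = 0.00409599 s.
Throughput = L / cycle = 28000 / 0.00409599 = 6.84 Mbps.

6.84 Mbps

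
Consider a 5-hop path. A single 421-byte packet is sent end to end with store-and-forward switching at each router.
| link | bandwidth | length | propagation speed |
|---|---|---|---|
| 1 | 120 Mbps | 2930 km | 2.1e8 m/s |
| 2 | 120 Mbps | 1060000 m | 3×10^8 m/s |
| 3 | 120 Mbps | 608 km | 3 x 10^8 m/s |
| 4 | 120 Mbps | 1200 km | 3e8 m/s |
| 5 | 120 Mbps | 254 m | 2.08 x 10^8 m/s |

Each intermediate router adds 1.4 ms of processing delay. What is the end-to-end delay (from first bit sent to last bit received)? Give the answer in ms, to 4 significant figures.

L = 421 × 8 = 3368 bits.
Transmission delay per hop = L/R = 3368/120000000 = 0.0280667 ms; 5 hops → 0.140333 ms.
Propagation delays (d/s per hop): 13.9524, 3.53333, 2.02667, 4, 0.00122115 ms; sum = 23.5136 ms.
Processing at 4 router(s): 4 × 1.4 ms = 5.6 ms.
End-to-end = 29.25 ms.

29.25 ms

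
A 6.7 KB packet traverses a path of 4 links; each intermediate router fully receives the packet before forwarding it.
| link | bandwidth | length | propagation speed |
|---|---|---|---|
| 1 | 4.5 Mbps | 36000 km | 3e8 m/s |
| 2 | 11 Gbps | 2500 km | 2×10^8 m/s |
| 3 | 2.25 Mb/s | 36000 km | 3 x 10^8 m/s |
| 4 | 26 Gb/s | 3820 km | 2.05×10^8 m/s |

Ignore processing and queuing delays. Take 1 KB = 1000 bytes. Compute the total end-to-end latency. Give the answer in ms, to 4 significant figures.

L = 53600 bits.
Transmission delays (L/R per hop): 11.9111, 0.00487273, 23.8222, 0.00206154 ms; sum = 35.7403 ms.
Propagation delays (d/s per hop): 120, 12.5, 120, 18.6341 ms; sum = 271.134 ms.
End-to-end = 306.9 ms.

306.9 ms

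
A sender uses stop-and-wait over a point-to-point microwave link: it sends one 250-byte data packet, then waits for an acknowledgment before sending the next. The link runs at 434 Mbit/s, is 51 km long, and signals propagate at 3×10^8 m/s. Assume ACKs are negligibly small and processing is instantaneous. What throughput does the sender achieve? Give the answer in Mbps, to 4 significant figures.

5.804 Mbps

t_tx = L/R = 2000/434000000 = 4.60829e-06 s.
t_prop = 51000/300000000 = 0.00017 s; RTT = 0.00034 s.
Cycle = t_tx + RTT = 0.000344608 s.
Throughput = L / cycle = 2000 / 0.000344608 = 5.804 Mbps.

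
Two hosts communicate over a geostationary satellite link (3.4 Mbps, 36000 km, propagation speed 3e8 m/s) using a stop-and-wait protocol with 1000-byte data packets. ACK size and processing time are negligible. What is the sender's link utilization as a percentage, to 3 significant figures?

t_tx = L/R = 8000/3400000 = 0.00235294 s.
t_prop = 36000000/300000000 = 0.12 s; RTT = 0.24 s.
Cycle = t_tx + RTT = 0.242353 s.
Utilization = t_tx / cycle = 0.00235294/0.242353 = 0.971 %.

0.971 %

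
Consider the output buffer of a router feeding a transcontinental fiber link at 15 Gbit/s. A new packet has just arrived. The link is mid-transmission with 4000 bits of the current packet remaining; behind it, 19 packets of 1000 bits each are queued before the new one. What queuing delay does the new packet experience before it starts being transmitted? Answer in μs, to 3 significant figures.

1.53 μs

Each queued packet: L/R = 1000/15000000000 = 0.0666667 μs.
19 queued → 1.26667 μs.
Plus remaining 4000 bits of current packet: 0.266667 μs.
Queuing delay = 1.53 μs.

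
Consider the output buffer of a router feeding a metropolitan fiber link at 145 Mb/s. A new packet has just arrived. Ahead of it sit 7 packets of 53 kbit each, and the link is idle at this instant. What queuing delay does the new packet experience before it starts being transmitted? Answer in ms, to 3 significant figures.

Each queued packet: L/R = 53000/145000000 = 0.365517 ms.
7 queued → 2.55862 ms.
Queuing delay = 2.56 ms.

2.56 ms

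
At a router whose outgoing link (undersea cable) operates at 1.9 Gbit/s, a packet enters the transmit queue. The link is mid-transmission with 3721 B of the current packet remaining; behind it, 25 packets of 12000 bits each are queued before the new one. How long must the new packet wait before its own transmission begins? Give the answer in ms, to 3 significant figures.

0.174 ms

Each queued packet: L/R = 12000/1900000000 = 0.00631579 ms.
25 queued → 0.157895 ms.
Plus remaining 29768 bits of current packet: 0.0156674 ms.
Queuing delay = 0.174 ms.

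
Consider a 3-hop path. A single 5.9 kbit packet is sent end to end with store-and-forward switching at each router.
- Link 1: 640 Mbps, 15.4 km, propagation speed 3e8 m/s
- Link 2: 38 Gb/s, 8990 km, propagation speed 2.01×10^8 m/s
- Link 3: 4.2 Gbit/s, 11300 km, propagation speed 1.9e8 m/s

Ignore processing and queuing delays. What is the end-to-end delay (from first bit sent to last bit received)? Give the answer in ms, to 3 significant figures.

104 ms

L = 5900 bits.
Transmission delays (L/R per hop): 0.00921875, 0.000155263, 0.00140476 ms; sum = 0.0107788 ms.
Propagation delays (d/s per hop): 0.0513333, 44.7264, 59.4737 ms; sum = 104.251 ms.
End-to-end = 104 ms.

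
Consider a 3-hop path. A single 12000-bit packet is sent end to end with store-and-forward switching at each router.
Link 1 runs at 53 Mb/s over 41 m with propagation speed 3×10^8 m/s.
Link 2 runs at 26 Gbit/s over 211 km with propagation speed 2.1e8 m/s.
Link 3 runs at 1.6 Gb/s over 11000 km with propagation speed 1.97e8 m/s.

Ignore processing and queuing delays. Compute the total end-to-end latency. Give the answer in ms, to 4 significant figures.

Transmission delays (L/R per hop): 0.226415, 0.000461538, 0.0075 ms; sum = 0.234377 ms.
Propagation delays (d/s per hop): 0.000136667, 1.00476, 55.8376 ms; sum = 56.8425 ms.
End-to-end = 57.08 ms.

57.08 ms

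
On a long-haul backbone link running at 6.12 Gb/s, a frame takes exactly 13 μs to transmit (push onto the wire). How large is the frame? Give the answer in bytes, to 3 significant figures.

L = R × t_tx = 6120000000 b/s × 1.3e-05 s = 79560 bits.
In bytes: 79560 / 8 = 9950 bytes.

9950 bytes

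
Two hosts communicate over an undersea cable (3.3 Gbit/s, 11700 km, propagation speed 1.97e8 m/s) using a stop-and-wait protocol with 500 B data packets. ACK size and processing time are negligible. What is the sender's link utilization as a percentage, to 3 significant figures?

0.00102 %

t_tx = L/R = 4000/3300000000 = 1.21212e-06 s.
t_prop = 11700000/197000000 = 0.0593909 s; RTT = 0.118782 s.
Cycle = t_tx + RTT = 0.118783 s.
Utilization = t_tx / cycle = 1.21212e-06/0.118783 = 0.00102 %.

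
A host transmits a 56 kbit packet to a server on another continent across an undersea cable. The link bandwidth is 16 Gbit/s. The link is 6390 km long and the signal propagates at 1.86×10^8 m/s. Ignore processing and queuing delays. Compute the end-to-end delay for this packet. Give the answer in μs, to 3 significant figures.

L = 56000 bits.
Transmission delay = L/R = 56000 / 16000000000 = 3.5 μs.
Propagation delay = d/s = 6390000 m / 186000000 m/s = 34354.8 μs.
Total = 34400 μs.

34400 μs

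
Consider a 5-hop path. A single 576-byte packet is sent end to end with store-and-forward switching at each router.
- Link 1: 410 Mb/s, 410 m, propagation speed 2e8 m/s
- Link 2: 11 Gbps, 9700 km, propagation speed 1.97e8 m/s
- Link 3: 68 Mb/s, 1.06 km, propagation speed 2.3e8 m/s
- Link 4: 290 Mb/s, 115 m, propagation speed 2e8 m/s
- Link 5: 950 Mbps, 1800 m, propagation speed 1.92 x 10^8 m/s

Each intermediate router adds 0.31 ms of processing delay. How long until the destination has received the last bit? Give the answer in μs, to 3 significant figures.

L = 576 × 8 = 4608 bits.
Transmission delays (L/R per hop): 11.239, 0.418909, 67.7647, 15.8897, 4.85053 μs; sum = 100.163 μs.
Propagation delays (d/s per hop): 2.05, 49238.6, 4.6087, 0.575, 9.375 μs; sum = 49255.2 μs.
Processing at 4 router(s): 4 × 0.31 ms = 1240 μs.
End-to-end = 50600 μs.

50600 μs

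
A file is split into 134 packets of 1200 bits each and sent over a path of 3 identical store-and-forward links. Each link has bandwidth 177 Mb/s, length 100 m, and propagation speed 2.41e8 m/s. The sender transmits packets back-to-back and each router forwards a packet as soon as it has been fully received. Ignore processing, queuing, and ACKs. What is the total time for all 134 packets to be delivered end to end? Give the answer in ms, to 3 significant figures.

Per-hop transmission t_tx = L/R = 1200/177000000 = 0.00677966 ms.
Per-hop propagation t_prop = 100/241000000 = 0.000414938 ms.
Pipeline fill: first packet needs 3·t_tx to clear all hops; remaining 133 packets each add one t_tx.
Total = (3+134-1)·t_tx + 3·t_prop = 136·0.00677966 + 3·0.000414938 = 0.923 ms.

0.923 ms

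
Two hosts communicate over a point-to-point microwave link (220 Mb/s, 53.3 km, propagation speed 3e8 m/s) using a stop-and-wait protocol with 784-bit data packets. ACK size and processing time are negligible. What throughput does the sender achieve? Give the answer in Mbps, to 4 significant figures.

t_tx = L/R = 784/220000000 = 3.56364e-06 s.
t_prop = 53300/300000000 = 0.000177667 s; RTT = 0.000355333 s.
Cycle = t_tx + RTT = 0.000358897 s.
Throughput = L / cycle = 784 / 0.000358897 = 2.184 Mbps.

2.184 Mbps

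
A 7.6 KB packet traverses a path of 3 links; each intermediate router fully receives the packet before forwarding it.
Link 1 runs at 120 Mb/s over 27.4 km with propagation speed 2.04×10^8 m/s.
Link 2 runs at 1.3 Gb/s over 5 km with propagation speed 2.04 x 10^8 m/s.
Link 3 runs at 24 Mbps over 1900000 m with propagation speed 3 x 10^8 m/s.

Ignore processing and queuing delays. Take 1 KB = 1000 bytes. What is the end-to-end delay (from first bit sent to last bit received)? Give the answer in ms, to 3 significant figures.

9.58 ms

L = 60800 bits.
Transmission delays (L/R per hop): 0.506667, 0.0467692, 2.53333 ms; sum = 3.08677 ms.
Propagation delays (d/s per hop): 0.134314, 0.0245098, 6.33333 ms; sum = 6.49216 ms.
End-to-end = 9.58 ms.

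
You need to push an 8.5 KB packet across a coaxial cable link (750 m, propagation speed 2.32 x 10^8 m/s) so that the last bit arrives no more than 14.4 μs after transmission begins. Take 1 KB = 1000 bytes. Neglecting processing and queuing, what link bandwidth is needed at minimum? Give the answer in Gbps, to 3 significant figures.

L = 68000 bits.
Propagation delay = 750 / 2.32e+08 = 3.23276 μs.
Transmission budget = 14.4 − 3.23276 = 11.1672 μs.
R ≥ L / t_tx = 68000 bits / 1.11672e-05 s = 6.09 Gbps.

6.09 Gbps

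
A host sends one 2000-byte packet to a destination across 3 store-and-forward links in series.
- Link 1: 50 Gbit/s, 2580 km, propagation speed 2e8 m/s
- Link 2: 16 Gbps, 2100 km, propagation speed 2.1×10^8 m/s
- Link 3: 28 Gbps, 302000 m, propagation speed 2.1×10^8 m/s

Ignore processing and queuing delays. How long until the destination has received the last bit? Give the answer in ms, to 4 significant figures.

L = 2000 × 8 = 16000 bits.
Transmission delays (L/R per hop): 0.00032, 0.001, 0.000571429 ms; sum = 0.00189143 ms.
Propagation delays (d/s per hop): 12.9, 10, 1.4381 ms; sum = 24.3381 ms.
End-to-end = 24.34 ms.

24.34 ms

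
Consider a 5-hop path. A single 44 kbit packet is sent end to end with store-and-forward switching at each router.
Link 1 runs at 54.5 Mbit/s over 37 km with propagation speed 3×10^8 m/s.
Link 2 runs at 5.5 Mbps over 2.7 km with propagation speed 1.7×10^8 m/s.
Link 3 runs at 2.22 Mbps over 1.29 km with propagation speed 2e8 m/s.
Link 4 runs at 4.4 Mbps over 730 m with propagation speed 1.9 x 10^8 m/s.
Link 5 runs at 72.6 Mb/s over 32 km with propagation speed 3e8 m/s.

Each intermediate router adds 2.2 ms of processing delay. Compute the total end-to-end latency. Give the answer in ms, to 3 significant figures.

48.3 ms

L = 44000 bits.
Transmission delays (L/R per hop): 0.807339, 8, 19.8198, 10, 0.606061 ms; sum = 39.2332 ms.
Propagation delays (d/s per hop): 0.123333, 0.0158824, 0.00645, 0.00384211, 0.106667 ms; sum = 0.256174 ms.
Processing at 4 router(s): 4 × 2.2 ms = 8.8 ms.
End-to-end = 48.3 ms.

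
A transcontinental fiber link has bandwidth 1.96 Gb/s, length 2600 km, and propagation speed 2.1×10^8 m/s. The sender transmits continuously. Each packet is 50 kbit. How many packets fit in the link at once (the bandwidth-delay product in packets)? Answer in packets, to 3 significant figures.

485 packets

Propagation delay = 2600000 / 210000000 = 0.012381 s.
BDP = R × t_prop = 1960000000 × 0.012381 = 24266700 bits.
In packets of 50000 bits: 485 packets.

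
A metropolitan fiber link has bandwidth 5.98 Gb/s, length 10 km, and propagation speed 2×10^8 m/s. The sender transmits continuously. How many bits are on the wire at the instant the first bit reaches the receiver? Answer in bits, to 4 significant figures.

299000 bits

Propagation delay = 10000 / 200000000 = 5e-05 s.
BDP = R × t_prop = 5980000000 × 5e-05 = 299000 bits.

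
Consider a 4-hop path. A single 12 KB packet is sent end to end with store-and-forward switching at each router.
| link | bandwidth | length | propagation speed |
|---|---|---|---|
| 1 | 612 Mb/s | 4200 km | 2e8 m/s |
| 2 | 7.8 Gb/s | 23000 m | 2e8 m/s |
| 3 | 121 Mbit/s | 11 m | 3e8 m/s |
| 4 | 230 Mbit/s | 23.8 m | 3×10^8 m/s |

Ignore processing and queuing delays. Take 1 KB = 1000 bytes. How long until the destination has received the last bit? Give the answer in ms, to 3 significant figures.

22.5 ms

L = 96000 bits.
Transmission delays (L/R per hop): 0.156863, 0.0123077, 0.793388, 0.417391 ms; sum = 1.37995 ms.
Propagation delays (d/s per hop): 21, 0.115, 3.66667e-05, 7.93333e-05 ms; sum = 21.1151 ms.
End-to-end = 22.5 ms.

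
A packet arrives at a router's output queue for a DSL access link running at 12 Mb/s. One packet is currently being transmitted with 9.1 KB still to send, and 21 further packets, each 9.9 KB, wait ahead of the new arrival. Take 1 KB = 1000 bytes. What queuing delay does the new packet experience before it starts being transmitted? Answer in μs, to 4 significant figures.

144700 μs

Each queued packet: L/R = 79200/12000000 = 6600 μs.
21 queued → 138600 μs.
Plus remaining 72800 bits of current packet: 6066.67 μs.
Queuing delay = 144700 μs.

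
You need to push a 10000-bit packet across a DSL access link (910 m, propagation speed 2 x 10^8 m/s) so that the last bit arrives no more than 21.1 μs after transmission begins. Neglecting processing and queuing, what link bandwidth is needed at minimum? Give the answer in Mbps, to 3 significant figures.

Propagation delay = 910 / 200000000 = 4.55 μs.
Transmission budget = 21.1 − 4.55 = 16.55 μs.
R ≥ L / t_tx = 10000 bits / 1.655e-05 s = 604 Mbps.

604 Mbps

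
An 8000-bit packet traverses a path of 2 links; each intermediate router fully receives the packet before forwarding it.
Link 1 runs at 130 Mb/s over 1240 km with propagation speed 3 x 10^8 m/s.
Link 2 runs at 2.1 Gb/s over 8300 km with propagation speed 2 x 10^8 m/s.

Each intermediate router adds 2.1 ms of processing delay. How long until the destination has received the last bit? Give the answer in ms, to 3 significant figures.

47.8 ms

Transmission delays (L/R per hop): 0.0615385, 0.00380952 ms; sum = 0.065348 ms.
Propagation delays (d/s per hop): 4.13333, 41.5 ms; sum = 45.6333 ms.
Processing at 1 router(s): 1 × 2.1 ms = 2.1 ms.
End-to-end = 47.8 ms.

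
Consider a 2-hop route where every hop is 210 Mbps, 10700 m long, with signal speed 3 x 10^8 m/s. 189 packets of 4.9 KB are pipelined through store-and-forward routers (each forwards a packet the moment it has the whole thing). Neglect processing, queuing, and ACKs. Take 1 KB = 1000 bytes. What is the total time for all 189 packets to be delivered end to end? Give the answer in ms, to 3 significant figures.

Per-hop transmission t_tx = L/R = 39200/210000000 = 0.186667 ms.
Per-hop propagation t_prop = 10700/300000000 = 0.0356667 ms.
Pipeline fill: first packet needs 2·t_tx to clear all hops; remaining 188 packets each add one t_tx.
Total = (2+189-1)·t_tx + 2·t_prop = 190·0.186667 + 2·0.0356667 = 35.5 ms.

35.5 ms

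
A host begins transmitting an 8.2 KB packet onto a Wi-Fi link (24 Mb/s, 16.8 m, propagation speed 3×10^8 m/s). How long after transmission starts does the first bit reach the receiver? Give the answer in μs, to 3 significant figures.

First bit experiences only propagation delay: d/s = 16.8/300000000 = 0.0560 μs.

0.0560 μs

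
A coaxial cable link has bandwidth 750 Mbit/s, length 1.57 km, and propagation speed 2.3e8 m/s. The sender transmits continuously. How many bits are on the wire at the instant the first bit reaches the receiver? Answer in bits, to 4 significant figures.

5120 bits

Propagation delay = 1570 / 2.3e+08 = 6.82609e-06 s.
BDP = R × t_prop = 750000000 × 6.82609e-06 = 5119.57 bits.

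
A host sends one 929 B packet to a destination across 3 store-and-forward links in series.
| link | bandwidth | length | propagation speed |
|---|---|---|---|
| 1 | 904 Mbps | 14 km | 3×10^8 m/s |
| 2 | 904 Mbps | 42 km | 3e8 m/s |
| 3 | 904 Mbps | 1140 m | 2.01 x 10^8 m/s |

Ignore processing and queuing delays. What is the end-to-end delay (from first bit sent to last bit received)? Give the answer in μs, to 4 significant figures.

217.0 μs

L = 929 × 8 = 7432 bits.
Transmission delay per hop = L/R = 7432/904000000 = 8.22124 μs; 3 hops → 24.6637 μs.
Propagation delays (d/s per hop): 46.6667, 140, 5.67164 μs; sum = 192.338 μs.
End-to-end = 217.0 μs.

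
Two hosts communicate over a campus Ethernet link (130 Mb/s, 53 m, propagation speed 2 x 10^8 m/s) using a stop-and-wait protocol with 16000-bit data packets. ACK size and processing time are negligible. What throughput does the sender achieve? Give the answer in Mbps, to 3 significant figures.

129 Mbps

t_tx = L/R = 16000/130000000 = 0.000123077 s.
t_prop = 53/200000000 = 2.65e-07 s; RTT = 5.3e-07 s.
Cycle = t_tx + RTT = 0.000123607 s.
Throughput = L / cycle = 16000 / 0.000123607 = 129 Mbps.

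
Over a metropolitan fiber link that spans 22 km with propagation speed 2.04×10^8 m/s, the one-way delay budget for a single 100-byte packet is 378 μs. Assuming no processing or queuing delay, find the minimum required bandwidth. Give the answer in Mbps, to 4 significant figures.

L = 800 bits.
Propagation delay = 22000 / 204000000 = 107.843 μs.
Transmission budget = 378 − 107.843 = 270.157 μs.
R ≥ L / t_tx = 800 bits / 0.000270157 s = 2.961 Mbps.

2.961 Mbps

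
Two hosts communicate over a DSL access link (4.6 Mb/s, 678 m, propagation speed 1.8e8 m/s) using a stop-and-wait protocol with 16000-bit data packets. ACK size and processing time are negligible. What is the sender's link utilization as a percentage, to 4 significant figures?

99.78 %

t_tx = L/R = 16000/4600000 = 0.00347826 s.
t_prop = 678/180000000 = 3.76667e-06 s; RTT = 7.53333e-06 s.
Cycle = t_tx + RTT = 0.00348579 s.
Utilization = t_tx / cycle = 0.00347826/0.00348579 = 99.78 %.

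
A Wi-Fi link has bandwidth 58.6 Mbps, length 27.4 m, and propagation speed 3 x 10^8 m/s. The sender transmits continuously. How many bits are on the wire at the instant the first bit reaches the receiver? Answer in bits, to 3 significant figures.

5.35 bits

Propagation delay = 27.4 / 300000000 = 9.13333e-08 s.
BDP = R × t_prop = 58600000 × 9.13333e-08 = 5.35213 bits.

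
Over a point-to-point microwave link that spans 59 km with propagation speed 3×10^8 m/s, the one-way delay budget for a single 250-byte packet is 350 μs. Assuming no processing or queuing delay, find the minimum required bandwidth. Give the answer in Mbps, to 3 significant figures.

13.0 Mbps

L = 2000 bits.
Propagation delay = 59000 / 300000000 = 196.667 μs.
Transmission budget = 350 − 196.667 = 153.333 μs.
R ≥ L / t_tx = 2000 bits / 0.000153333 s = 13.0 Mbps.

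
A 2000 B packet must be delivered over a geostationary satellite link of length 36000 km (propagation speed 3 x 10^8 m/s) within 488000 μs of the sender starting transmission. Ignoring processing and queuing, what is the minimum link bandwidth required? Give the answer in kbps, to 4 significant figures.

43.48 kbps

L = 16000 bits.
Propagation delay = 36000000 / 300000000 = 120000 μs.
Transmission budget = 488000 − 120000 = 368000 μs.
R ≥ L / t_tx = 16000 bits / 0.368 s = 43.48 kbps.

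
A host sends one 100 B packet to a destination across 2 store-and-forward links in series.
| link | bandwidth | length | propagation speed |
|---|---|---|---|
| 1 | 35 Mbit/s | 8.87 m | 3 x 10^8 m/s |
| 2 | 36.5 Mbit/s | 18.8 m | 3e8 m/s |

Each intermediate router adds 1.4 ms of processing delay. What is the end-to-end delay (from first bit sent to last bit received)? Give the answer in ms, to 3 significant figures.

L = 100 × 8 = 800 bits.
Transmission delays (L/R per hop): 0.0228571, 0.0219178 ms; sum = 0.044775 ms.
Propagation delays (d/s per hop): 2.95667e-05, 6.26667e-05 ms; sum = 9.22333e-05 ms.
Processing at 1 router(s): 1 × 1.4 ms = 1.4 ms.
End-to-end = 1.44 ms.

1.44 ms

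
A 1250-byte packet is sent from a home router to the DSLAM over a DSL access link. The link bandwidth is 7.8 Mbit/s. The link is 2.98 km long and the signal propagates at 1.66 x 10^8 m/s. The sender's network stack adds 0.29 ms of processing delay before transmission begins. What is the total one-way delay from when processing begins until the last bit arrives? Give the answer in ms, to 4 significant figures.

L = 1250 × 8 = 10000 bits.
Transmission delay = L/R = 10000 / 7800000 = 1.28205 ms.
Propagation delay = d/s = 2980 m / 166000000 m/s = 0.0179518 ms.
Plus processing delay 0.29 ms = 0.29 ms.
Total = 1.590 ms.

1.590 ms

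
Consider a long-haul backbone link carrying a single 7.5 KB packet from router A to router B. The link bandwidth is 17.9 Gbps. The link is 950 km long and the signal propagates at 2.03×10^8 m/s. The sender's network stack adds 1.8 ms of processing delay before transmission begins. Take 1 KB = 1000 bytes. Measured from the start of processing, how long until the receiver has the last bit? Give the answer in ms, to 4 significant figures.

L = 60000 bits.
Transmission delay = L/R = 60000 / 17900000000 = 0.00335196 ms.
Propagation delay = d/s = 950000 m / 2.03e+08 m/s = 4.6798 ms.
Plus processing delay 1.8 ms = 1.8 ms.
Total = 6.483 ms.

6.483 ms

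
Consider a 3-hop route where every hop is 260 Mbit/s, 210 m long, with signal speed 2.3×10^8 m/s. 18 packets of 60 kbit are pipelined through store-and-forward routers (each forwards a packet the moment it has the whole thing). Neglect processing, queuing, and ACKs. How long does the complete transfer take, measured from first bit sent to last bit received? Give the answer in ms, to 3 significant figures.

Per-hop transmission t_tx = L/R = 60000/260000000 = 0.230769 ms.
Per-hop propagation t_prop = 210/2.3e+08 = 0.000913043 ms.
Pipeline fill: first packet needs 3·t_tx to clear all hops; remaining 17 packets each add one t_tx.
Total = (3+18-1)·t_tx + 3·t_prop = 20·0.230769 + 3·0.000913043 = 4.62 ms.

4.62 ms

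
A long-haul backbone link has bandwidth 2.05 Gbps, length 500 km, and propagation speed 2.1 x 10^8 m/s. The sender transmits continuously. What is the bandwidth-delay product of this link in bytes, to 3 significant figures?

610000 bytes

Propagation delay = 500000 / 210000000 = 0.00238095 s.
BDP = R × t_prop = 2.05e+09 × 0.00238095 = 4880950 bits.
In bytes: 4880950/8 = 610000 bytes.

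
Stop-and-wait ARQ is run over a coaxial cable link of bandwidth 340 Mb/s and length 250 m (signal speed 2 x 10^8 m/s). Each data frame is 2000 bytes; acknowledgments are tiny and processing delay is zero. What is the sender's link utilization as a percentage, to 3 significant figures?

95.0 %

t_tx = L/R = 16000/340000000 = 4.70588e-05 s.
t_prop = 250/200000000 = 1.25e-06 s; RTT = 2.5e-06 s.
Cycle = t_tx + RTT = 4.95588e-05 s.
Utilization = t_tx / cycle = 4.70588e-05/4.95588e-05 = 95.0 %.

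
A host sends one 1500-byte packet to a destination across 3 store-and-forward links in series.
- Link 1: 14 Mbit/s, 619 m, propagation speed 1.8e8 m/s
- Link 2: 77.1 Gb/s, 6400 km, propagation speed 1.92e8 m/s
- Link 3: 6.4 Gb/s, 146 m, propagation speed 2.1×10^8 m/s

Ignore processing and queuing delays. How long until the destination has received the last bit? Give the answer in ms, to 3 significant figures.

34.2 ms

L = 1500 × 8 = 12000 bits.
Transmission delays (L/R per hop): 0.857143, 0.000155642, 0.001875 ms; sum = 0.859173 ms.
Propagation delays (d/s per hop): 0.00343889, 33.3333, 0.000695238 ms; sum = 33.3375 ms.
End-to-end = 34.2 ms.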